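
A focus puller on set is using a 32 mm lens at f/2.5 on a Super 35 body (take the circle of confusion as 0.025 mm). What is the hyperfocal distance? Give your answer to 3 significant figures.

16.4 m

Hyperfocal distance H = f²/(N·c) + f = 32²/(2.5 × 0.025) + 32 = 1024/0.0625 + 32 ≈ 16416.0 mm ≈ 16.4 m.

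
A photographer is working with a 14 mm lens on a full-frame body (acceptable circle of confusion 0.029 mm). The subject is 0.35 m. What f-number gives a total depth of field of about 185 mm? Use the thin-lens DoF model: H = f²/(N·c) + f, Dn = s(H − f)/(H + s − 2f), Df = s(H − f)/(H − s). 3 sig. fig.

f/4.99

Write h = H − f = f²/(N·c). The thin-lens limits are Dn = s·h/(h + (s−f)) and Df = s·h/(h − (s−f)), so DoF = Df − Dn = 2·s·(s−f)·h / (h² − (s−f)²).
That is a quadratic in h: DoF·h² − 2·s·(s−f)·h − DoF·(s−f)² = 0 ⇒ h = (s−f)·(s + √(s² + DoF²)) / DoF = 336 × (350 + √(350² + 185²)) / 185 = 336 × (350 + 395.885) / 185 ≈ 1354.7 mm.
Then N = f²/(c·h) = 14² / (0.029 × 1354.7) = 196 / 39.286 ≈ 4.99.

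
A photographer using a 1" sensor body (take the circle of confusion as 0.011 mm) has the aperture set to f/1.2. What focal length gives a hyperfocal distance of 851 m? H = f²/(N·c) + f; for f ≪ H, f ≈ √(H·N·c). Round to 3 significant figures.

From H = f²/(N·c) + f, with f ≪ H: f ≈ √(H·N·c) = √(851000 × 1.2 × 0.011) = √11233 ≈ 106.0 mm.
The +f correction barely moves this — solving exactly, f² + N·c·f − N·c·H = 0 ⇒ f = (−N·c + √((N·c)² + 4·N·c·H))/2 = (−0.0132 + √44933)/2 ≈ 105.98 mm, so f ≈ 106 mm.

106 mm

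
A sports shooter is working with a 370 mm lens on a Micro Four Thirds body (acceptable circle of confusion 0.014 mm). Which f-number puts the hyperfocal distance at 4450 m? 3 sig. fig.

Rearrange H = f²/(N·c) + f for N: N = f² / ((H − f)·c).
N = 370² / ((4450000 − 370) × 0.014) = 136900 / 62295 ≈ 2.20.

f/2.20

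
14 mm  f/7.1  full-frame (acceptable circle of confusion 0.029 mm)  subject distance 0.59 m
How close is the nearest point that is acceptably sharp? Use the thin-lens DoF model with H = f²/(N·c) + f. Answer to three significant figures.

Hyperfocal distance H = f²/(N·c) + f = 14²/(7.1 × 0.029) + 14 = 196/0.2059 + 14 ≈ 965.9 mm ≈ 0.966 m.
Near limit Dn = s·(H − f)/(H + s − 2f) = 590 × (965.9 − 14) / (965.9 + 590 − 2 × 14) = 590 × 951.9 / 1527.9 ≈ 367.58 mm.

368 mm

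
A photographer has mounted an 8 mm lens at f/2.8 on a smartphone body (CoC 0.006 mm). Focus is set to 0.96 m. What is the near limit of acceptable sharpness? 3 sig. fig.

0.768 m

Hyperfocal distance H = f²/(N·c) + f = 8²/(2.8 × 0.006) + 8 = 64/0.0168 + 8 ≈ 3817.5 mm ≈ 3.818 m.
Near limit Dn = s·(H − f)/(H + s − 2f) = 960 × (3817.5 − 8) / (3817.5 + 960 − 2 × 8) = 960 × 3809.5 / 4761.5 ≈ 768.06 mm ≈ 0.768 m.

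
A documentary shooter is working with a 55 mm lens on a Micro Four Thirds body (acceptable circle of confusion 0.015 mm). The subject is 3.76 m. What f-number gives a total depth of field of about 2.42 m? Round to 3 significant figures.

Write h = H − f = f²/(N·c). The thin-lens limits are Dn = s·h/(h + (s−f)) and Df = s·h/(h − (s−f)), so DoF = Df − Dn = 2·s·(s−f)·h / (h² − (s−f)²).
That is a quadratic in h: DoF·h² − 2·s·(s−f)·h − DoF·(s−f)² = 0 ⇒ h = (s−f)·(s + √(s² + DoF²)) / DoF = 3705 × (3760 + √(3760² + 2420²)) / 2420 = 3705 × (3760 + 4471.47) / 2420 ≈ 12602 mm.
Then N = f²/(c·h) = 55² / (0.015 × 12602) = 3025 / 189.03 ≈ 16.

f/16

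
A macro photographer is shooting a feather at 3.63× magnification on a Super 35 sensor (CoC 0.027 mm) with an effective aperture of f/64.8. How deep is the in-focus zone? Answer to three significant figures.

0.266 mm

At magnification m, DoF ≈ 2·N_eff·c/m² = 2 × 64.8 × 0.027 / 3.63² = 3.499 / 13.18 ≈ 0.266 mm.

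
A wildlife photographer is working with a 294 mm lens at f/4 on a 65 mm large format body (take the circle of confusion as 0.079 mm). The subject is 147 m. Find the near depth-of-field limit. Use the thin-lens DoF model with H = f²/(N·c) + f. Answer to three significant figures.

Hyperfocal distance H = f²/(N·c) + f = 294²/(4 × 0.079) + 294 = 86436/0.316 + 294 ≈ 273825.6 mm ≈ 273.8 m.
Near limit Dn = s·(H − f)/(H + s − 2f) = 147000 × (273825.6 − 294) / (273825.6 + 147000 − 2 × 294) = 147000 × 273531.6 / 420237.6 ≈ 95682 mm ≈ 95.7 m.

95.7 m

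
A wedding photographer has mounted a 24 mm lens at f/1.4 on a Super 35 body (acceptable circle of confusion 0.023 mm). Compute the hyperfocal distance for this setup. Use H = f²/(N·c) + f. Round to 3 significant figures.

Hyperfocal distance H = f²/(N·c) + f = 24²/(1.4 × 0.023) + 24 = 576/0.0322 + 24 ≈ 17912.2 mm ≈ 17.9 m.

17.9 m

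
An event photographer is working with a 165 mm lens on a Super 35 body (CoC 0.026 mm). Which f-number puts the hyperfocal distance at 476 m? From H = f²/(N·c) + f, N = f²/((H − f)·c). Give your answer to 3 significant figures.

Rearrange H = f²/(N·c) + f for N: N = f² / ((H − f)·c).
N = 165² / ((476000 − 165) × 0.026) = 27225 / 12372 ≈ 2.20.

f/2.20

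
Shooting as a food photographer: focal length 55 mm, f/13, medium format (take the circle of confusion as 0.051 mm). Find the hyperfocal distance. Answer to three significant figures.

4.62 m

Hyperfocal distance H = f²/(N·c) + f = 55²/(13 × 0.051) + 55 = 3025/0.663 + 55 ≈ 4617.6 mm ≈ 4.62 m.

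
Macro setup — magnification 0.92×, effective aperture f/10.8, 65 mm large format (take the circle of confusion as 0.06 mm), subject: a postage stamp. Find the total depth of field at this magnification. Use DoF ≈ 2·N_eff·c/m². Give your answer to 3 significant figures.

1.53 mm

At magnification m, DoF ≈ 2·N_eff·c/m² = 2 × 10.8 × 0.06 / 0.92² = 1.296 / 0.8464 ≈ 1.53 mm.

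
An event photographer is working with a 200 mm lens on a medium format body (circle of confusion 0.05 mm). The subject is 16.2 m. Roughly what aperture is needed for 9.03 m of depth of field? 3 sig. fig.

Write h = H − f = f²/(N·c). The thin-lens limits are Dn = s·h/(h + (s−f)) and Df = s·h/(h − (s−f)), so DoF = Df − Dn = 2·s·(s−f)·h / (h² − (s−f)²).
That is a quadratic in h: DoF·h² − 2·s·(s−f)·h − DoF·(s−f)² = 0 ⇒ h = (s−f)·(s + √(s² + DoF²)) / DoF = 16000 × (16200 + √(16200² + 9030²)) / 9030 = 16000 × (16200 + 18546.7) / 9030 ≈ 61567 mm.
Then N = f²/(c·h) = 200² / (0.05 × 61567) = 40000 / 3078.3 ≈ 13.

f/13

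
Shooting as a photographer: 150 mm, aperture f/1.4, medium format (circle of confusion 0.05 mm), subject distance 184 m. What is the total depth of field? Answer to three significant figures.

Hyperfocal distance H = f²/(N·c) + f = 150²/(1.4 × 0.05) + 150 = 22500/0.07 + 150 ≈ 321578.6 mm ≈ 321.6 m.
Near limit Dn = s·(H − f)/(H + s − 2f) = 184000 × (321578.6 − 150) / (321578.6 + 184000 − 2 × 150) = 184000 × 321428.6 / 505278.6 ≈ 117050 mm.
Far limit Df = s·(H − f)/(H − s) = 184000 × (321578.6 − 150) / (321578.6 − 184000) = 184000 × 321428.6 / 137578.6 ≈ 429884 mm.
Depth of field = Df − Dn = 429884 − 117050 ≈ 312834 mm ≈ 313 m.

313 m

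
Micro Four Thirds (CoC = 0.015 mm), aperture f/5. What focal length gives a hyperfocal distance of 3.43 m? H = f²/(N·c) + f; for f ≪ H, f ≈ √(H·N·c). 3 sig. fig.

From H = f²/(N·c) + f, with f ≪ H: f ≈ √(H·N·c) = √(3430 × 5 × 0.015) = √257.25 ≈ 16.04 mm.
The +f correction barely moves this — solving exactly, f² + N·c·f − N·c·H = 0 ⇒ f = (−N·c + √((N·c)² + 4·N·c·H))/2 = (−0.075 + √1029.0)/2 ≈ 16.002 mm, so f ≈ 16.0 mm.

16.0 mm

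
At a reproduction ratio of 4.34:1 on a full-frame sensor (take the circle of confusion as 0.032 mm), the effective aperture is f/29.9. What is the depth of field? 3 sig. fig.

0.102 mm

At magnification m, DoF ≈ 2·N_eff·c/m² = 2 × 29.9 × 0.032 / 4.34² = 1.914 / 18.84 ≈ 0.102 mm.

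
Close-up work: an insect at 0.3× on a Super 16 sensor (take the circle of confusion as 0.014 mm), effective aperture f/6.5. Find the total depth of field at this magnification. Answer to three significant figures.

At magnification m, DoF ≈ 2·N_eff·c/m² = 2 × 6.5 × 0.014 / 0.3² = 0.182 / 0.09 ≈ 2.02 mm.

2.02 mm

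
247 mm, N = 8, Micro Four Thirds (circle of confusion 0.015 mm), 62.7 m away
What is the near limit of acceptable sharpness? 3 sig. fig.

Hyperfocal distance H = f²/(N·c) + f = 247²/(8 × 0.015) + 247 = 61009/0.12 + 247 ≈ 508655.3 mm ≈ 508.7 m.
Near limit Dn = s·(H − f)/(H + s − 2f) = 62700 × (508655.3 − 247) / (508655.3 + 62700 − 2 × 247) = 62700 × 508408.3 / 570861.3 ≈ 55841 mm ≈ 55.8 m.

55.8 m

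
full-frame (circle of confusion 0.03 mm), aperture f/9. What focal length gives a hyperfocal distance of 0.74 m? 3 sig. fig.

14.0 mm

From H = f²/(N·c) + f, with f ≪ H: f ≈ √(H·N·c) = √(740 × 9 × 0.03) = √199.80 ≈ 14.14 mm.
Exact: f² + N·c·f − N·c·H = 0 ⇒ f = (−N·c + √((N·c)² + 4·N·c·H))/2 = (−0.27 + √799.27)/2 ≈ 14.001 mm ≈ 14.0 mm.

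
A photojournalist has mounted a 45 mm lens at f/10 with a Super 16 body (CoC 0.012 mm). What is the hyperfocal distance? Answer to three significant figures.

16.9 m

Hyperfocal distance H = f²/(N·c) + f = 45²/(10 × 0.012) + 45 = 2025/0.12 + 45 ≈ 16920.0 mm ≈ 16.9 m.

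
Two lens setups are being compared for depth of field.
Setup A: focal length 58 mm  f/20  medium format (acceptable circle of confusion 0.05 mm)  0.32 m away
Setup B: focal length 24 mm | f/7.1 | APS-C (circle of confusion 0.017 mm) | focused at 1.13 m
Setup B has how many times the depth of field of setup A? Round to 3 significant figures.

11.0

Setup A: H = 58²/(20×0.05) + 58 ≈ 3422.0 mm; DoF = Df − Dn = 347.028 − 296.878 ≈ 50.150 mm.
Setup B: H = 24²/(7.1×0.017) + 24 ≈ 4796.2 mm; DoF = Df − Dn = 1470.90 − 917.39 ≈ 553.51 mm.
Ratio = 553.51 / 50.150 ≈ 11.0.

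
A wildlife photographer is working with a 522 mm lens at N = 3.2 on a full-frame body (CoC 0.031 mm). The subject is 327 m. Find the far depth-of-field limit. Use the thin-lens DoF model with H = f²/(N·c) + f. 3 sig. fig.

371 m

Hyperfocal distance H = f²/(N·c) + f = 522²/(3.2 × 0.031) + 522 = 272484/0.0992 + 522 ≈ 2747336.5 mm ≈ 2747 m.
Far limit Df = s·(H − f)/(H − s) = 327000 × (2747336.5 − 522) / (2747336.5 − 327000) = 327000 × 2746814.5 / 2420336.5 ≈ 371109 mm ≈ 371 m.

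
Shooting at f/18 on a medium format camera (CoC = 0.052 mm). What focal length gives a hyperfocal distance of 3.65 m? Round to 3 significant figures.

From H = f²/(N·c) + f, with f ≪ H: f ≈ √(H·N·c) = √(3650 × 18 × 0.052) = √3416.4 ≈ 58.45 mm.
Exact: f² + N·c·f − N·c·H = 0 ⇒ f = (−N·c + √((N·c)² + 4·N·c·H))/2 = (−0.936 + √13666)/2 ≈ 57.984 mm ≈ 58.0 mm.

58.0 mm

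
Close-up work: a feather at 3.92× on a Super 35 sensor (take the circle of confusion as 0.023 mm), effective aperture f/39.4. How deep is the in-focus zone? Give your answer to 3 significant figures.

0.118 mm

At magnification m, DoF ≈ 2·N_eff·c/m² = 2 × 39.4 × 0.023 / 3.92² = 1.812 / 15.37 ≈ 0.118 mm.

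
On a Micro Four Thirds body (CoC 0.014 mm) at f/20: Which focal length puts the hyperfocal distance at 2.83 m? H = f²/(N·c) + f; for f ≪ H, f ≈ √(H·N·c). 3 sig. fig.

28.0 mm

From H = f²/(N·c) + f, with f ≪ H: f ≈ √(H·N·c) = √(2830 × 20 × 0.014) = √792.40 ≈ 28.15 mm.
Exact: f² + N·c·f − N·c·H = 0 ⇒ f = (−N·c + √((N·c)² + 4·N·c·H))/2 = (−0.28 + √3169.7)/2 ≈ 28.010 mm ≈ 28.0 mm.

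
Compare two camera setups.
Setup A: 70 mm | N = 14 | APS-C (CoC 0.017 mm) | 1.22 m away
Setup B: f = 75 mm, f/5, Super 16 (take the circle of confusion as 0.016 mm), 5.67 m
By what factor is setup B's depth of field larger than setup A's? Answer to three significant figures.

Setup A: H = 70²/(14×0.017) + 70 ≈ 20658.2 mm; DoF = Df − Dn = 1292.18 − 1155.46 ≈ 136.72 mm.
Setup B: H = 75²/(5×0.016) + 75 ≈ 70387.5 mm; DoF = Df − Dn = 6160.19 − 5252.07 ≈ 908.12 mm.
Ratio = 908.12 / 136.72 ≈ 6.64.

6.64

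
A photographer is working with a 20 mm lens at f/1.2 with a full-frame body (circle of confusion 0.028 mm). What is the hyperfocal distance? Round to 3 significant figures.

11.9 m

Hyperfocal distance H = f²/(N·c) + f = 20²/(1.2 × 0.028) + 20 = 400/0.0336 + 20 ≈ 11924.8 mm ≈ 11.9 m.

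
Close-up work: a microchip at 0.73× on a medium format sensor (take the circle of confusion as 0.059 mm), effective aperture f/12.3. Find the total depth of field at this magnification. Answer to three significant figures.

At magnification m, DoF ≈ 2·N_eff·c/m² = 2 × 12.3 × 0.059 / 0.73² = 1.451 / 0.5329 ≈ 2.72 mm.

2.72 mm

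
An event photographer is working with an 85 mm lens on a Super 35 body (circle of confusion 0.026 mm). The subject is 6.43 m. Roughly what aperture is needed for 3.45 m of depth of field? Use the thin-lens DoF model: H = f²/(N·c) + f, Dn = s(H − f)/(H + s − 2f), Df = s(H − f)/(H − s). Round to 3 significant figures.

Write h = H − f = f²/(N·c). The thin-lens limits are Dn = s·h/(h + (s−f)) and Df = s·h/(h − (s−f)), so DoF = Df − Dn = 2·s·(s−f)·h / (h² − (s−f)²).
That is a quadratic in h: DoF·h² − 2·s·(s−f)·h − DoF·(s−f)² = 0 ⇒ h = (s−f)·(s + √(s² + DoF²)) / DoF = 6345 × (6430 + √(6430² + 3450²)) / 3450 = 6345 × (6430 + 7297.08) / 3450 ≈ 25246 mm.
Then N = f²/(c·h) = 85² / (0.026 × 25246) = 7225 / 656.39 ≈ 11.

f/11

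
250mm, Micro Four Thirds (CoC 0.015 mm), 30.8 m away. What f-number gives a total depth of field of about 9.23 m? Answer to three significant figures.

f/20

Write h = H − f = f²/(N·c). The thin-lens limits are Dn = s·h/(h + (s−f)) and Df = s·h/(h − (s−f)), so DoF = Df − Dn = 2·s·(s−f)·h / (h² − (s−f)²).
That is a quadratic in h: DoF·h² − 2·s·(s−f)·h − DoF·(s−f)² = 0 ⇒ h = (s−f)·(s + √(s² + DoF²)) / DoF = 30550 × (30800 + √(30800² + 9230²)) / 9230 = 30550 × (30800 + 32153.3) / 9230 ≈ 208366 mm.
Then N = f²/(c·h) = 250² / (0.015 × 208366) = 62500 / 3125.5 ≈ 20.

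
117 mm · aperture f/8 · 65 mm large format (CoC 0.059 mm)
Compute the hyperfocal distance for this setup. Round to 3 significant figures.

29.1 m

Hyperfocal distance H = f²/(N·c) + f = 117²/(8 × 0.059) + 117 = 13689/0.472 + 117 ≈ 29119.1 mm ≈ 29.1 m.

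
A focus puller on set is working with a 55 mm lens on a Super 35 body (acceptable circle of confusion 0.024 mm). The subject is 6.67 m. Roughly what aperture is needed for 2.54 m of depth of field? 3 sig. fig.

f/3.51

Write h = H − f = f²/(N·c). The thin-lens limits are Dn = s·h/(h + (s−f)) and Df = s·h/(h − (s−f)), so DoF = Df − Dn = 2·s·(s−f)·h / (h² − (s−f)²).
That is a quadratic in h: DoF·h² − 2·s·(s−f)·h − DoF·(s−f)² = 0 ⇒ h = (s−f)·(s + √(s² + DoF²)) / DoF = 6615 × (6670 + √(6670² + 2540²)) / 2540 = 6615 × (6670 + 7137.26) / 2540 ≈ 35959 mm.
Then N = f²/(c·h) = 55² / (0.024 × 35959) = 3025 / 863.01 ≈ 3.51.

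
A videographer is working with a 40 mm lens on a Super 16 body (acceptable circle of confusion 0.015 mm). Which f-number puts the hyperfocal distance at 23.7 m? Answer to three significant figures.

f/4.51

Rearrange H = f²/(N·c) + f for N: N = f² / ((H − f)·c).
N = 40² / ((23700 − 40) × 0.015) = 1600 / 354.9 ≈ 4.51.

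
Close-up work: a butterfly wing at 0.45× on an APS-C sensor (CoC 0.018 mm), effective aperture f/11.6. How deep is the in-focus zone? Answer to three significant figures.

2.06 mm

At magnification m, DoF ≈ 2·N_eff·c/m² = 2 × 11.6 × 0.018 / 0.45² = 0.4176 / 0.2025 ≈ 2.06 mm.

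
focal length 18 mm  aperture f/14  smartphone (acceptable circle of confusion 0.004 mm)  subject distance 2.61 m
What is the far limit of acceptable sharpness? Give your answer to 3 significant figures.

4.73 m

Hyperfocal distance H = f²/(N·c) + f = 18²/(14 × 0.004) + 18 = 324/0.056 + 18 ≈ 5803.7 mm ≈ 5.804 m.
Far limit Df = s·(H − f)/(H − s) = 2610 × (5803.7 − 18) / (5803.7 − 2610) = 2610 × 5785.7 / 3193.7 ≈ 4728.3 mm ≈ 4.73 m.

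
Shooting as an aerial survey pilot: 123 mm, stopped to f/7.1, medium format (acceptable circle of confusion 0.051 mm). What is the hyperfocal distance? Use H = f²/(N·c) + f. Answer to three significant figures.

41.9 m

Hyperfocal distance H = f²/(N·c) + f = 123²/(7.1 × 0.051) + 123 = 15129/0.3621 + 123 ≈ 41904.3 mm ≈ 41.9 m.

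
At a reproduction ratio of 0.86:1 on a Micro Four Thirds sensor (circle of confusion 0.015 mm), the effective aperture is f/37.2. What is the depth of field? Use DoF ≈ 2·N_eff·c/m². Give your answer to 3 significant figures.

1.51 mm

At magnification m, DoF ≈ 2·N_eff·c/m² = 2 × 37.2 × 0.015 / 0.86² = 1.116 / 0.7396 ≈ 1.51 mm.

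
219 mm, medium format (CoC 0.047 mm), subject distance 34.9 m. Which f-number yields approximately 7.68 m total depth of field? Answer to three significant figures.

Write h = H − f = f²/(N·c). The thin-lens limits are Dn = s·h/(h + (s−f)) and Df = s·h/(h − (s−f)), so DoF = Df − Dn = 2·s·(s−f)·h / (h² − (s−f)²).
That is a quadratic in h: DoF·h² − 2·s·(s−f)·h − DoF·(s−f)² = 0 ⇒ h = (s−f)·(s + √(s² + DoF²)) / DoF = 34681 × (34900 + √(34900² + 7680²)) / 7680 = 34681 × (34900 + 35735.0) / 7680 ≈ 318971 mm.
Then N = f²/(c·h) = 219² / (0.047 × 318971) = 47961 / 14992 ≈ 3.20.

f/3.20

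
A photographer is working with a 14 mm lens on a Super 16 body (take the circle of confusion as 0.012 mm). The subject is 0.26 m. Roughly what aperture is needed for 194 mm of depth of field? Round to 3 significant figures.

Write h = H − f = f²/(N·c). The thin-lens limits are Dn = s·h/(h + (s−f)) and Df = s·h/(h − (s−f)), so DoF = Df − Dn = 2·s·(s−f)·h / (h² − (s−f)²).
That is a quadratic in h: DoF·h² − 2·s·(s−f)·h − DoF·(s−f)² = 0 ⇒ h = (s−f)·(s + √(s² + DoF²)) / DoF = 246 × (260 + √(260² + 194²)) / 194 = 246 × (260 + 324.401) / 194 ≈ 741.04 mm.
Then N = f²/(c·h) = 14² / (0.012 × 741.04) = 196 / 8.8925 ≈ 22.

f/22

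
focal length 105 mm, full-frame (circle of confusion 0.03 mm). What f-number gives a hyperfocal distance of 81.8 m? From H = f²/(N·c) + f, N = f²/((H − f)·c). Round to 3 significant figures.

Rearrange H = f²/(N·c) + f for N: N = f² / ((H − f)·c).
N = 105² / ((81800 − 105) × 0.03) = 11025 / 2451 ≈ 4.50.

f/4.50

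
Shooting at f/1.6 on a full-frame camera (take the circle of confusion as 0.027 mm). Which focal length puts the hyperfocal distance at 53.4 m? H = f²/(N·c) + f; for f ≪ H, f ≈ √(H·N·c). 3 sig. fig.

From H = f²/(N·c) + f, with f ≪ H: f ≈ √(H·N·c) = √(53400 × 1.6 × 0.027) = √2306.9 ≈ 48.03 mm.
The +f correction barely moves this — solving exactly, f² + N·c·f − N·c·H = 0 ⇒ f = (−N·c + √((N·c)² + 4·N·c·H))/2 = (−0.0432 + √9227.5)/2 ≈ 48.008 mm, so f ≈ 48.0 mm.

48.0 mm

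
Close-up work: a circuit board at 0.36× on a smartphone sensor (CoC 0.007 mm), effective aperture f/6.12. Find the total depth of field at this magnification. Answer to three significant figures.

At magnification m, DoF ≈ 2·N_eff·c/m² = 2 × 6.12 × 0.007 / 0.36² = 0.08568 / 0.1296 ≈ 0.661 mm.

0.661 mm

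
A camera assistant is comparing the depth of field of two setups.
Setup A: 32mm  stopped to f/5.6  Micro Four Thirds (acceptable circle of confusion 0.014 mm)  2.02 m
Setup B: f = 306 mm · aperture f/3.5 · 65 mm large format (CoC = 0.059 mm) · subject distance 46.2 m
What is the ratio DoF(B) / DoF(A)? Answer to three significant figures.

15.0

Setup A: H = 32²/(5.6×0.014) + 32 ≈ 13093.2 mm; DoF = Df − Dn = 2382.65 − 1753.16 ≈ 629.49 mm.
Setup B: H = 306²/(3.5×0.059) + 306 ≈ 453749.1 mm; DoF = Df − Dn = 51402.6 − 41953.8 ≈ 9448.8 mm.
Ratio = 9448.8 / 629.49 ≈ 15.0.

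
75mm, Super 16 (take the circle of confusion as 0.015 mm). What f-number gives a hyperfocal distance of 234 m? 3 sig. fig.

Rearrange H = f²/(N·c) + f for N: N = f² / ((H − f)·c).
N = 75² / ((234000 − 75) × 0.015) = 5625 / 3509 ≈ 1.60.

f/1.60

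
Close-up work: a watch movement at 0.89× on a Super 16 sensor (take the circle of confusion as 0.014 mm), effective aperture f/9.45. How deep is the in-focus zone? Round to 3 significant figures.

At magnification m, DoF ≈ 2·N_eff·c/m² = 2 × 9.45 × 0.014 / 0.89² = 0.2646 / 0.7921 ≈ 0.334 mm.

0.334 mm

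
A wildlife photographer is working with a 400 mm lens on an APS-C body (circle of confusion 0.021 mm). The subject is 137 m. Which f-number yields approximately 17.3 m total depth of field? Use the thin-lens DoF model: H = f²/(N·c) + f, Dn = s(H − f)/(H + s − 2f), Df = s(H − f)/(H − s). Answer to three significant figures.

Write h = H − f = f²/(N·c). The thin-lens limits are Dn = s·h/(h + (s−f)) and Df = s·h/(h − (s−f)), so DoF = Df − Dn = 2·s·(s−f)·h / (h² − (s−f)²).
That is a quadratic in h: DoF·h² − 2·s·(s−f)·h − DoF·(s−f)² = 0 ⇒ h = (s−f)·(s + √(s² + DoF²)) / DoF = 136600 × (137000 + √(137000² + 17300²)) / 17300 = 136600 × (137000 + 138088) / 17300 ≈ 2172082 mm.
Then N = f²/(c·h) = 400² / (0.021 × 2172082) = 160000 / 45614 ≈ 3.51.

f/3.51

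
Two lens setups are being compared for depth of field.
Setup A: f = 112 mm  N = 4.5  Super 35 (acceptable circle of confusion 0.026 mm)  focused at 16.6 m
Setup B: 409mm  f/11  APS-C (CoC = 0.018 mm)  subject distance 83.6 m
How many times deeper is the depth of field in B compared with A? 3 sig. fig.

3.18

Setup A: H = 112²/(4.5×0.026) + 112 ≈ 107325.7 mm; DoF = Df − Dn = 19616.8 − 14387.4 ≈ 5229.4 mm.
Setup B: H = 409²/(11×0.018) + 409 ≈ 845262.5 mm; DoF = Df − Dn = 92731 − 76106 ≈ 16625 mm.
Ratio = 16625 / 5229.4 ≈ 3.18.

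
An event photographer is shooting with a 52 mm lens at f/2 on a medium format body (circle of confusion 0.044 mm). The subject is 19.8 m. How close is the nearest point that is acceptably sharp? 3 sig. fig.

Hyperfocal distance H = f²/(N·c) + f = 52²/(2 × 0.044) + 52 = 2704/0.088 + 52 ≈ 30779.3 mm ≈ 30.78 m.
Near limit Dn = s·(H − f)/(H + s − 2f) = 19800 × (30779.3 − 52) / (30779.3 + 19800 − 2 × 52) = 19800 × 30727.3 / 50475.3 ≈ 12053 mm ≈ 12.1 m.

12.1 m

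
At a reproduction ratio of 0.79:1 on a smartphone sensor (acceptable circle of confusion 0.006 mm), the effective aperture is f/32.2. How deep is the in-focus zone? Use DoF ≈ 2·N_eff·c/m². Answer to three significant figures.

0.619 mm

At magnification m, DoF ≈ 2·N_eff·c/m² = 2 × 32.2 × 0.006 / 0.79² = 0.3864 / 0.6241 ≈ 0.619 mm.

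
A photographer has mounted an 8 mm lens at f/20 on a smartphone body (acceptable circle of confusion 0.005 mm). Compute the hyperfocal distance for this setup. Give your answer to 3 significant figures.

0.648 m

Hyperfocal distance H = f²/(N·c) + f = 8²/(20 × 0.005) + 8 = 64/0.1 + 8 ≈ 648.0 mm ≈ 0.648 m.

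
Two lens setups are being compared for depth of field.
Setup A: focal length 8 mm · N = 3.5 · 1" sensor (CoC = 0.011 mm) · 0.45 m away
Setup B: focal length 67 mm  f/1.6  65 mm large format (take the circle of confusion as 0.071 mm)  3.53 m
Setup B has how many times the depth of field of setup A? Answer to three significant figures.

Setup A: H = 8²/(3.5×0.011) + 8 ≈ 1670.3 mm; DoF = Df − Dn = 612.99 − 355.48 ≈ 257.51 mm.
Setup B: H = 67²/(1.6×0.071) + 67 ≈ 39582.8 mm; DoF = Df − Dn = 3869.07 − 3245.57 ≈ 623.50 mm.
Ratio = 623.50 / 257.51 ≈ 2.42.

2.42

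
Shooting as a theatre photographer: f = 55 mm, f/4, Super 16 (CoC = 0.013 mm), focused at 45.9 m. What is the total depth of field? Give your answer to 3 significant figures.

Hyperfocal distance H = f²/(N·c) + f = 55²/(4 × 0.013) + 55 = 3025/0.052 + 55 ≈ 58228.1 mm ≈ 58.23 m.
Near limit Dn = s·(H − f)/(H + s − 2f) = 45900 × (58228.1 − 55) / (58228.1 + 45900 − 2 × 55) = 45900 × 58173.1 / 104018.1 ≈ 25670 mm.
Far limit Df = s·(H − f)/(H − s) = 45900 × (58228.1 − 55) / (58228.1 − 45900) = 45900 × 58173.1 / 12328.1 ≈ 216590 mm.
Depth of field = Df − Dn = 216590 − 25670 ≈ 190920 mm ≈ 191 m.

191 m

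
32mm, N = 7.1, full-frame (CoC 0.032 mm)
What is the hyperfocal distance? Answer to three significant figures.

4.54 m

Hyperfocal distance H = f²/(N·c) + f = 32²/(7.1 × 0.032) + 32 = 1024/0.2272 + 32 ≈ 4539.0 mm ≈ 4.54 m.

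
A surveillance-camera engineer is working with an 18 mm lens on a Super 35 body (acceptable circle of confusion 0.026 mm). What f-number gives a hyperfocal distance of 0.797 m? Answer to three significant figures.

Rearrange H = f²/(N·c) + f for N: N = f² / ((H − f)·c).
N = 18² / ((797 − 18) × 0.026) = 324 / 20.25 ≈ 16.

f/16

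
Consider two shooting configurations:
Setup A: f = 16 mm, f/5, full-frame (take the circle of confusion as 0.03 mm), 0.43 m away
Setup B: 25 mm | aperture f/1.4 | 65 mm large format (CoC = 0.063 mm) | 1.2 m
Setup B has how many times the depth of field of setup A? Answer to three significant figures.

Setup A: H = 16²/(5×0.03) + 16 ≈ 1722.7 mm; DoF = Df − Dn = 567.72 − 346.05 ≈ 221.67 mm.
Setup B: H = 25²/(1.4×0.063) + 25 ≈ 7111.2 mm; DoF = Df − Dn = 1438.53 − 1029.32 ≈ 409.21 mm.
Ratio = 409.21 / 221.67 ≈ 1.85.

1.85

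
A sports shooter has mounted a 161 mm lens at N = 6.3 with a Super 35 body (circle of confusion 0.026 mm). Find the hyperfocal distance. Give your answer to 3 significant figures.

158 m

Hyperfocal distance H = f²/(N·c) + f = 161²/(6.3 × 0.026) + 161 = 25921/0.1638 + 161 ≈ 158408.9 mm ≈ 158 m.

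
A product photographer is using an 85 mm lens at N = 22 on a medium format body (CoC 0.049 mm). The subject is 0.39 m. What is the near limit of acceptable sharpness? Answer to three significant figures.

Hyperfocal distance H = f²/(N·c) + f = 85²/(22 × 0.049) + 85 = 7225/1.078 + 85 ≈ 6787.2 mm ≈ 6.787 m.
Near limit Dn = s·(H − f)/(H + s − 2f) = 390 × (6787.2 − 85) / (6787.2 + 390 − 2 × 85) = 390 × 6702.2 / 7007.2 ≈ 373.02 mm.

373 mm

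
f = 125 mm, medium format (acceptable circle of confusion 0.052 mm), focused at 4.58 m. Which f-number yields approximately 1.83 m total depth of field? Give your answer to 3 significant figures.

Write h = H − f = f²/(N·c). The thin-lens limits are Dn = s·h/(h + (s−f)) and Df = s·h/(h − (s−f)), so DoF = Df − Dn = 2·s·(s−f)·h / (h² − (s−f)²).
That is a quadratic in h: DoF·h² − 2·s·(s−f)·h − DoF·(s−f)² = 0 ⇒ h = (s−f)·(s + √(s² + DoF²)) / DoF = 4455 × (4580 + √(4580² + 1830²)) / 1830 = 4455 × (4580 + 4932.07) / 1830 ≈ 23156 mm.
Then N = f²/(c·h) = 125² / (0.052 × 23156) = 15625 / 1204.1 ≈ 13.

f/13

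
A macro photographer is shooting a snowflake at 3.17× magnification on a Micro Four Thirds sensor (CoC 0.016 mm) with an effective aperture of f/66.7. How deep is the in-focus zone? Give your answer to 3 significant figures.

At magnification m, DoF ≈ 2·N_eff·c/m² = 2 × 66.7 × 0.016 / 3.17² = 2.134 / 10.05 ≈ 0.212 mm.

0.212 mm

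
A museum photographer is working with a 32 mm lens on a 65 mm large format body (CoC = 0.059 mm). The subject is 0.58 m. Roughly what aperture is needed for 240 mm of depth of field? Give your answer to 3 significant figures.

Write h = H − f = f²/(N·c). The thin-lens limits are Dn = s·h/(h + (s−f)) and Df = s·h/(h − (s−f)), so DoF = Df − Dn = 2·s·(s−f)·h / (h² − (s−f)²).
That is a quadratic in h: DoF·h² − 2·s·(s−f)·h − DoF·(s−f)² = 0 ⇒ h = (s−f)·(s + √(s² + DoF²)) / DoF = 548 × (580 + √(580² + 240²)) / 240 = 548 × (580 + 627.694) / 240 ≈ 2757.6 mm.
Then N = f²/(c·h) = 32² / (0.059 × 2757.6) = 1024 / 162.70 ≈ 6.29.

f/6.29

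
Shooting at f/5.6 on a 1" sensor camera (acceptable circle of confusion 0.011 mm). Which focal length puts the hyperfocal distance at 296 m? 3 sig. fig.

135 mm

From H = f²/(N·c) + f, with f ≪ H: f ≈ √(H·N·c) = √(296000 × 5.6 × 0.011) = √18234 ≈ 135.0 mm.
The +f correction barely moves this — solving exactly, f² + N·c·f − N·c·H = 0 ⇒ f = (−N·c + √((N·c)² + 4·N·c·H))/2 = (−0.0616 + √72934)/2 ≈ 135.00 mm, so f ≈ 135 mm.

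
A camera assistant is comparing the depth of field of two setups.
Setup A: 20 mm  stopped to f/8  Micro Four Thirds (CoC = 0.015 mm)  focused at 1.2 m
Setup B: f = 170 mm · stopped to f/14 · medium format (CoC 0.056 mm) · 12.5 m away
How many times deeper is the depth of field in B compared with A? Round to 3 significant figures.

9.69

Setup A: H = 20²/(8×0.015) + 20 ≈ 3353.3 mm; DoF = Df − Dn = 1857.59 − 886.26 ≈ 971.33 mm.
Setup B: H = 170²/(14×0.056) + 170 ≈ 37032.2 mm; DoF = Df − Dn = 18782.5 − 9366.9 ≈ 9415.6 mm.
Ratio = 9415.6 / 971.33 ≈ 9.69.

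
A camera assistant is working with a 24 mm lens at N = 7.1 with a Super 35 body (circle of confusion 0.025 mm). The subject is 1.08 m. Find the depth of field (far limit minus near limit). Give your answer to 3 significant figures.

0.786 m

Hyperfocal distance H = f²/(N·c) + f = 24²/(7.1 × 0.025) + 24 = 576/0.1775 + 24 ≈ 3269.1 mm ≈ 3.269 m.
Near limit Dn = s·(H − f)/(H + s − 2f) = 1080 × (3269.1 − 24) / (3269.1 + 1080 − 2 × 24) = 1080 × 3245.1 / 4301.1 ≈ 814.84 mm.
Far limit Df = s·(H − f)/(H − s) = 1080 × (3269.1 − 24) / (3269.1 − 1080) = 1080 × 3245.1 / 2189.1 ≈ 1600.99 mm.
Depth of field = Df − Dn = 1600.99 − 814.84 ≈ 786.15 mm ≈ 0.786 m.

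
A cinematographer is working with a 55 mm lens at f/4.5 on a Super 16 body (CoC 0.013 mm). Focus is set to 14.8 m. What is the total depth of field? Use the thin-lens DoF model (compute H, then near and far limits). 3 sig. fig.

9.19 m

Hyperfocal distance H = f²/(N·c) + f = 55²/(4.5 × 0.013) + 55 = 3025/0.0585 + 55 ≈ 51764.4 mm ≈ 51.76 m.
Near limit Dn = s·(H − f)/(H + s − 2f) = 14800 × (51764.4 − 55) / (51764.4 + 14800 − 2 × 55) = 14800 × 51709.4 / 66454.4 ≈ 11516.2 mm.
Far limit Df = s·(H − f)/(H − s) = 14800 × (51764.4 − 55) / (51764.4 − 14800) = 14800 × 51709.4 / 36964.4 ≈ 20703.7 mm.
Depth of field = Df − Dn = 20703.7 − 11516.2 ≈ 9187.5 mm ≈ 9.19 m.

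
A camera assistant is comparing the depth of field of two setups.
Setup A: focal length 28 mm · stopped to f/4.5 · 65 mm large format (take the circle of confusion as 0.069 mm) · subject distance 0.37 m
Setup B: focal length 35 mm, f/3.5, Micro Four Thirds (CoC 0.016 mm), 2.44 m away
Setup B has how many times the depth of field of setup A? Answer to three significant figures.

5.32

Setup A: H = 28²/(4.5×0.069) + 28 ≈ 2553.0 mm; DoF = Df − Dn = 427.97 − 325.86 ≈ 102.11 mm.
Setup B: H = 35²/(3.5×0.016) + 35 ≈ 21910.0 mm; DoF = Df − Dn = 2741.40 − 2198.31 ≈ 543.09 mm.
Ratio = 543.09 / 102.11 ≈ 5.32.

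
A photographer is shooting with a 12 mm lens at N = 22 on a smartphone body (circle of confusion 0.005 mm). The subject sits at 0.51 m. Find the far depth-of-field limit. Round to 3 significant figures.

Hyperfocal distance H = f²/(N·c) + f = 12²/(22 × 0.005) + 12 = 144/0.11 + 12 ≈ 1321.1 mm ≈ 1.321 m.
Far limit Df = s·(H − f)/(H − s) = 510 × (1321.1 − 12) / (1321.1 − 510) = 510 × 1309.1 / 811.1 ≈ 823.13 mm ≈ 0.823 m.

0.823 m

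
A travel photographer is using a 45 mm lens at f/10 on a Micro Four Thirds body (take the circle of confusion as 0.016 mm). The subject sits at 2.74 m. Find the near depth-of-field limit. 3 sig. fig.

2.26 m

Hyperfocal distance H = f²/(N·c) + f = 45²/(10 × 0.016) + 45 = 2025/0.16 + 45 ≈ 12701.2 mm ≈ 12.70 m.
Near limit Dn = s·(H − f)/(H + s − 2f) = 2740 × (12701.2 − 45) / (12701.2 + 2740 − 2 × 45) = 2740 × 12656.2 / 15351.2 ≈ 2259.0 mm ≈ 2.26 m.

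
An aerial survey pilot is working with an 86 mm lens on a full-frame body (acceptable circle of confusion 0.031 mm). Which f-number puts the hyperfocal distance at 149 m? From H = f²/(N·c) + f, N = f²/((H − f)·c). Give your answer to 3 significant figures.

f/1.60

Rearrange H = f²/(N·c) + f for N: N = f² / ((H − f)·c).
N = 86² / ((149000 − 86) × 0.031) = 7396 / 4616 ≈ 1.60.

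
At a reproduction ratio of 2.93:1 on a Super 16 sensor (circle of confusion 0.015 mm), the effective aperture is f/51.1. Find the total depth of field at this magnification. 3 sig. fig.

0.179 mm

At magnification m, DoF ≈ 2·N_eff·c/m² = 2 × 51.1 × 0.015 / 2.93² = 1.533 / 8.585 ≈ 0.179 mm.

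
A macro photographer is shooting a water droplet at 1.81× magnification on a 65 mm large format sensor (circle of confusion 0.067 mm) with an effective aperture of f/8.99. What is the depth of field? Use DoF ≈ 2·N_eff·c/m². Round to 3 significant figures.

At magnification m, DoF ≈ 2·N_eff·c/m² = 2 × 8.99 × 0.067 / 1.81² = 1.205 / 3.276 ≈ 0.368 mm.

0.368 mm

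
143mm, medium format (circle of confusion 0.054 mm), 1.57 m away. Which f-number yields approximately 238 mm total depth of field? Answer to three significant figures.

f/20

Write h = H − f = f²/(N·c). The thin-lens limits are Dn = s·h/(h + (s−f)) and Df = s·h/(h − (s−f)), so DoF = Df − Dn = 2·s·(s−f)·h / (h² − (s−f)²).
That is a quadratic in h: DoF·h² − 2·s·(s−f)·h − DoF·(s−f)² = 0 ⇒ h = (s−f)·(s + √(s² + DoF²)) / DoF = 1427 × (1570 + √(1570² + 238²)) / 238 = 1427 × (1570 + 1587.94) / 238 ≈ 18934 mm.
Then N = f²/(c·h) = 143² / (0.054 × 18934) = 20449 / 1022.5 ≈ 20.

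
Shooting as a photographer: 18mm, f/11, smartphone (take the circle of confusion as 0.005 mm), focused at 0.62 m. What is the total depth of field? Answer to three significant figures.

Hyperfocal distance H = f²/(N·c) + f = 18²/(11 × 0.005) + 18 = 324/0.055 + 18 ≈ 5908.9 mm ≈ 5.909 m.
Near limit Dn = s·(H − f)/(H + s − 2f) = 620 × (5908.9 − 18) / (5908.9 + 620 − 2 × 18) = 620 × 5890.9 / 6492.9 ≈ 562.52 mm.
Far limit Df = s·(H − f)/(H − s) = 620 × (5908.9 − 18) / (5908.9 − 620) = 620 × 5890.9 / 5288.9 ≈ 690.57 mm.
Depth of field = Df − Dn = 690.57 − 562.52 ≈ 128.05 mm.

128 mm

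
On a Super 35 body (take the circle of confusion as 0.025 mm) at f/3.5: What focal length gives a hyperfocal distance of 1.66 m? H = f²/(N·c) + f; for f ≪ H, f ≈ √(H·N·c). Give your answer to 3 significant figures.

From H = f²/(N·c) + f, with f ≪ H: f ≈ √(H·N·c) = √(1660 × 3.5 × 0.025) = √145.25 ≈ 12.05 mm.
Exact: f² + N·c·f − N·c·H = 0 ⇒ f = (−N·c + √((N·c)² + 4·N·c·H))/2 = (−0.0875 + √581.01)/2 ≈ 12.008 mm ≈ 12.0 mm.

12.0 mm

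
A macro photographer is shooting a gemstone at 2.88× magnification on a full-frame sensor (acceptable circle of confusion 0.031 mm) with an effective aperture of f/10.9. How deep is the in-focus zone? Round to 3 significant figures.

At magnification m, DoF ≈ 2·N_eff·c/m² = 2 × 10.9 × 0.031 / 2.88² = 0.6758 / 8.294 ≈ 0.0815 mm.

0.0815 mm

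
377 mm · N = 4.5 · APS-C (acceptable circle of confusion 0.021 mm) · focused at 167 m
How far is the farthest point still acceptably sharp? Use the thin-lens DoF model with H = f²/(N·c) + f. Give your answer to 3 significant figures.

188 m

Hyperfocal distance H = f²/(N·c) + f = 377²/(4.5 × 0.021) + 377 = 142129/0.0945 + 377 ≈ 1504387.6 mm ≈ 1504 m.
Far limit Df = s·(H − f)/(H − s) = 167000 × (1504387.6 − 377) / (1504387.6 − 167000) = 167000 × 1504010.6 / 1337387.6 ≈ 187806 mm ≈ 188 m.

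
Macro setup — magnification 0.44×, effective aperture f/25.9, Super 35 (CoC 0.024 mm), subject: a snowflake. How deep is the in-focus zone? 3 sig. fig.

6.42 mm

At magnification m, DoF ≈ 2·N_eff·c/m² = 2 × 25.9 × 0.024 / 0.44² = 1.243 / 0.1936 ≈ 6.42 mm.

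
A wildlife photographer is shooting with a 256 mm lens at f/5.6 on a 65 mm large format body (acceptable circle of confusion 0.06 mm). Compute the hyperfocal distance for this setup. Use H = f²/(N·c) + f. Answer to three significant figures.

195 m

Hyperfocal distance H = f²/(N·c) + f = 256²/(5.6 × 0.06) + 256 = 65536/0.336 + 256 ≈ 195303.6 mm ≈ 195 m.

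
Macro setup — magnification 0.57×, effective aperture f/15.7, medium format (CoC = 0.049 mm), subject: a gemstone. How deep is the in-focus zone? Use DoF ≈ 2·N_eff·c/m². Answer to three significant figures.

At magnification m, DoF ≈ 2·N_eff·c/m² = 2 × 15.7 × 0.049 / 0.57² = 1.539 / 0.3249 ≈ 4.74 mm.

4.74 mm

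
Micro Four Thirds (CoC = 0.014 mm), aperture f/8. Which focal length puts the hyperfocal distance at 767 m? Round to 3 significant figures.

From H = f²/(N·c) + f, with f ≪ H: f ≈ √(H·N·c) = √(767000 × 8 × 0.014) = √85904 ≈ 293.1 mm.
The +f correction barely moves this — solving exactly, f² + N·c·f − N·c·H = 0 ⇒ f = (−N·c + √((N·c)² + 4·N·c·H))/2 = (−0.112 + √343616)/2 ≈ 293.04 mm, so f ≈ 293 mm.

293 mm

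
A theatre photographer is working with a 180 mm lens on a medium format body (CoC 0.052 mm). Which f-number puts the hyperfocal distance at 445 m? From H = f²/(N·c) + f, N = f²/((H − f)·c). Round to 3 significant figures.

f/1.40

Rearrange H = f²/(N·c) + f for N: N = f² / ((H − f)·c).
N = 180² / ((445000 − 180) × 0.052) = 32400 / 23131 ≈ 1.40.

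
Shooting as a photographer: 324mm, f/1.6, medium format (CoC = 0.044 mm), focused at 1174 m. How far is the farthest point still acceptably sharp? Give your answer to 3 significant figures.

5510 m

Hyperfocal distance H = f²/(N·c) + f = 324²/(1.6 × 0.044) + 324 = 104976/0.0704 + 324 ≈ 1491460.4 mm ≈ 1491 m.
Far limit Df = s·(H − f)/(H − s) = 1174000 × (1491460.4 − 324) / (1491460.4 − 1174000) = 1174000 × 1491136.4 / 317460.4 ≈ 5514371 mm ≈ 5510 m.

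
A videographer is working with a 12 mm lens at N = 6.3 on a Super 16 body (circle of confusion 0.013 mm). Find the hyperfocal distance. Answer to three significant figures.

1.77 m

Hyperfocal distance H = f²/(N·c) + f = 12²/(6.3 × 0.013) + 12 = 144/0.0819 + 12 ≈ 1770.2 mm ≈ 1.77 m.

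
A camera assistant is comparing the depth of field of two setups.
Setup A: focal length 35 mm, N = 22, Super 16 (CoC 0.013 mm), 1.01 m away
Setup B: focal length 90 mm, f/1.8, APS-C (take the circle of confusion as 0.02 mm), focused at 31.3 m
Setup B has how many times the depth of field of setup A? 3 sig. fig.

18.3

Setup A: H = 35²/(22×0.013) + 35 ≈ 4318.2 mm; DoF = Df − Dn = 1307.67 − 822.72 ≈ 484.95 mm.
Setup B: H = 90²/(1.8×0.02) + 90 ≈ 225090.0 mm; DoF = Df − Dn = 36340.9 − 27487.2 ≈ 8853.7 mm.
Ratio = 8853.7 / 484.95 ≈ 18.3.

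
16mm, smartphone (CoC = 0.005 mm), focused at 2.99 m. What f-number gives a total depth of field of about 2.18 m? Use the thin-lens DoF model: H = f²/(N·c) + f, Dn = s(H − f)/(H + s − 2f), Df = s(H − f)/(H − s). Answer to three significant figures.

Write h = H − f = f²/(N·c). The thin-lens limits are Dn = s·h/(h + (s−f)) and Df = s·h/(h − (s−f)), so DoF = Df − Dn = 2·s·(s−f)·h / (h² − (s−f)²).
That is a quadratic in h: DoF·h² − 2·s·(s−f)·h − DoF·(s−f)² = 0 ⇒ h = (s−f)·(s + √(s² + DoF²)) / DoF = 2974 × (2990 + √(2990² + 2180²)) / 2180 = 2974 × (2990 + 3700.34) / 2180 ≈ 9127.1 mm.
Then N = f²/(c·h) = 16² / (0.005 × 9127.1) = 256 / 45.635 ≈ 5.61.

f/5.61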